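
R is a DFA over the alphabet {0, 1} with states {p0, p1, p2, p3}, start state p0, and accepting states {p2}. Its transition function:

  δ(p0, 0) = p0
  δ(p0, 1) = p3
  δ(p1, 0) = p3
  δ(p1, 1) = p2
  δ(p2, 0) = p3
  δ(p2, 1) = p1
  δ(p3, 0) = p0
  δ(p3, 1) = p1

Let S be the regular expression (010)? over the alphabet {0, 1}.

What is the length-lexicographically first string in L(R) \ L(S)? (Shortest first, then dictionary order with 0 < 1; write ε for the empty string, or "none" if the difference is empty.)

The string 111 is accepted by R but not by S.
No shorter string lies in the difference, and 111 is the lexicographically first length-3 string in L(R) \ L(S).

111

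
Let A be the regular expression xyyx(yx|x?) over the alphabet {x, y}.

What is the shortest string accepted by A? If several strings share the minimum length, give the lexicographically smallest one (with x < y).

xyyx

By inspection of the expression, no string of length less than 4 matches, and xyyx is the lexicographically first match of length 4.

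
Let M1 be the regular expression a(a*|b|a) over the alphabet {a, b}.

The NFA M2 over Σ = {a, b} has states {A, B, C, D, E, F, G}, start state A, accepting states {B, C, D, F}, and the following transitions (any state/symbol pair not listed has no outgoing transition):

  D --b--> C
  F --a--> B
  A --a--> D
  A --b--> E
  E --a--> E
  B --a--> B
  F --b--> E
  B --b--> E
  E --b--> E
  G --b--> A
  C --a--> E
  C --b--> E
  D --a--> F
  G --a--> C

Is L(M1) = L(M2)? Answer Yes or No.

Converting the expression M1 to a DFA (subset construction, then merging equivalent states) gives the minimal DFA with states {r0, r1, r2, r3, r4}, start state r0, accepting states {r1, r3, r4} and transitions r0: a→r1, b→r2; r1: a→r3, b→r4; r2: a→r2, b→r2; r3: a→r3, b→r2; r4: a→r2, b→r2.
Exploring the product automaton M1 × M2 from the start pair (r0, A), following both machines on each input symbol, reaches 6 state pairs: (r0, A), (r1, D), (r2, E), (r3, F), (r4, C), (r3, B).
M1 accepts in {r1, r3, r4} and M2 accepts in {B, C, D, F}. In every reachable pair the two components are either both accepting — (r1, D), (r3, F), (r4, C), (r3, B) — or both non-accepting, so no string is accepted by exactly one of the machines: L(M1) \ L(M2) and L(M2) \ L(M1) are both empty.
Hence every string is accepted by M1 iff it is accepted by M2, and the two languages coincide.

Yes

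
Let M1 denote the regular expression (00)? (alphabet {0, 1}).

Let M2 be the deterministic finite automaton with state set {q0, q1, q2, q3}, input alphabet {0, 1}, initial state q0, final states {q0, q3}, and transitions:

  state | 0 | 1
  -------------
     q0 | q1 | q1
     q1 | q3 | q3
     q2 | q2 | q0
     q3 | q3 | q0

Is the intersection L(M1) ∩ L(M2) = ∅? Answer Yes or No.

The empty string ε is accepted by both M1 and M2.
Hence L(M1) ∩ L(M2) ≠ ∅.

No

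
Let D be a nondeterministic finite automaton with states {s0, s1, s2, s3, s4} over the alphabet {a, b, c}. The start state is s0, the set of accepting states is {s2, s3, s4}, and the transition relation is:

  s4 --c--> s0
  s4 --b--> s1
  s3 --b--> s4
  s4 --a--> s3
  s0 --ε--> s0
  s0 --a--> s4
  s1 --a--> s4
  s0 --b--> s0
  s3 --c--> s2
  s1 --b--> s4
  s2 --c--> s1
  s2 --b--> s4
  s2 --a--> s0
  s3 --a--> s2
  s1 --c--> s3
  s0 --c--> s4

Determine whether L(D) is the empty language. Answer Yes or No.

The string a is accepted: the run s0 → s4 ends in the accepting state s4.
Since at least one string is accepted, L(D) is not empty.

No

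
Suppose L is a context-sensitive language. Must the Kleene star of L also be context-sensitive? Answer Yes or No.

An LBA guesses a factorisation of the input into blocks (marking block boundaries on a second track) and verifies each block with the LBA for L; this uses no space beyond the input, so L* is context-sensitive.
So the context-sensitive languages are closed under Kleene star.

Yes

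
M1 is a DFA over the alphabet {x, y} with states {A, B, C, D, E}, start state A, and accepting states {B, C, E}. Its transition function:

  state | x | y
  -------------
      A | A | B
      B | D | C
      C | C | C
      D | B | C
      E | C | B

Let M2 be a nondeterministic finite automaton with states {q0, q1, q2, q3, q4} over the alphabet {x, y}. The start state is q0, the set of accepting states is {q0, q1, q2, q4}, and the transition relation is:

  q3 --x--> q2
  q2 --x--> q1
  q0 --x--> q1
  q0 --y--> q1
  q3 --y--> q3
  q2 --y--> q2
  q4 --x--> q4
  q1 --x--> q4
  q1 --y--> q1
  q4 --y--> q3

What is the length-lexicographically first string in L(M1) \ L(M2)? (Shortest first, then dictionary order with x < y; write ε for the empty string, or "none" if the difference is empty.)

The string xxy is accepted by M1 but not by M2.
No shorter string lies in the difference, and xxy is the lexicographically first length-3 string in L(M1) \ L(M2).

xxy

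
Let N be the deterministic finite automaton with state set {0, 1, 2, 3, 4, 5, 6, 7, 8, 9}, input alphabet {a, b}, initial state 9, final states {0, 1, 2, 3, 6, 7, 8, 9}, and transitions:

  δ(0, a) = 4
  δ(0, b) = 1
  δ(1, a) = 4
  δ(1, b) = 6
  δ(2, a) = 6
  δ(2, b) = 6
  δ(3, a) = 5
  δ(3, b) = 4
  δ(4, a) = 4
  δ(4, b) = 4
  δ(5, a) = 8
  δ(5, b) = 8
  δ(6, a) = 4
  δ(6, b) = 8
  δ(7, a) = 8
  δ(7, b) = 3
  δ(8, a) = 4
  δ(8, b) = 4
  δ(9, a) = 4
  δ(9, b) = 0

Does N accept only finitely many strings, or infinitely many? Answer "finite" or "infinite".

The useful states (reachable from 9 and able to reach an accepting state) are {0, 1, 6, 8, 9}.
Restricted to these states the transition graph has no cycle, so every accepting path has bounded length and L is finite.

finite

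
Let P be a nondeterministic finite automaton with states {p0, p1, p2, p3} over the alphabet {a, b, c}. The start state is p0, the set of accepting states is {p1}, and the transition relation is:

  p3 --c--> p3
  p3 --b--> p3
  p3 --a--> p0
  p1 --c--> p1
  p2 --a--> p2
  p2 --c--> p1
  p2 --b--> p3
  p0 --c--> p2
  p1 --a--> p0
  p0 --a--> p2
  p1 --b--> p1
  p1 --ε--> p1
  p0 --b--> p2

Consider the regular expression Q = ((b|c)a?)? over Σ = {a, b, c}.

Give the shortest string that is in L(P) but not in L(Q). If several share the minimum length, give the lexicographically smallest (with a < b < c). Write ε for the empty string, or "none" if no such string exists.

ac

The string ac is accepted by P but not by Q.
No shorter string lies in the difference, and ac is the lexicographically first length-2 string in L(P) \ L(Q).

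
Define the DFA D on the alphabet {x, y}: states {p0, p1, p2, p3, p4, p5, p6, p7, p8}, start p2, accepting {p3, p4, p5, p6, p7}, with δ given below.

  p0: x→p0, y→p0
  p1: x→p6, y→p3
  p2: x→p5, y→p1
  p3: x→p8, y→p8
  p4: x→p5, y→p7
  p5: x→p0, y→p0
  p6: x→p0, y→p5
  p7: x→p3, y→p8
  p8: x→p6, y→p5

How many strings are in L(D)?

10

The useful subgraph on states {p1, p2, p3, p5, p6, p8} is acyclic, so L(D) is finite; the longest accepting path visits 6 useful states, giving maximum string length 5.
Counting accepting paths from p2 by length: 1 of length 1, 2 of length 2, 1 of length 3, 4 of length 4, 2 of length 5. Total 10.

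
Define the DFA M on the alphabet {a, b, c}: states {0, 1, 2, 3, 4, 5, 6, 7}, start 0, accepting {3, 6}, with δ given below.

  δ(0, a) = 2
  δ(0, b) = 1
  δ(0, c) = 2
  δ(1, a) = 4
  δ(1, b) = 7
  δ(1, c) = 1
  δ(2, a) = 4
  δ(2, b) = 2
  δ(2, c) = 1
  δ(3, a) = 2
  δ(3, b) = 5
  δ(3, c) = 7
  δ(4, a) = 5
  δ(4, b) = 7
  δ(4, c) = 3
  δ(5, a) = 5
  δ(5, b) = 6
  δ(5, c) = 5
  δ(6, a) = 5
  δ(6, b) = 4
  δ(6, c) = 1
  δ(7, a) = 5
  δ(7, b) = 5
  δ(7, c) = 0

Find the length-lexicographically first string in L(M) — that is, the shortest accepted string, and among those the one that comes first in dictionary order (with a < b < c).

A breadth-first search from 0 reaches an accepting state first via the path 0 → 2 → 4 → 3 on input aac.
No string of length < 3 is accepted (BFS exhausts all shorter strings without reaching an accepting state), and aac is the lexicographically least accepting string of length 3.

aac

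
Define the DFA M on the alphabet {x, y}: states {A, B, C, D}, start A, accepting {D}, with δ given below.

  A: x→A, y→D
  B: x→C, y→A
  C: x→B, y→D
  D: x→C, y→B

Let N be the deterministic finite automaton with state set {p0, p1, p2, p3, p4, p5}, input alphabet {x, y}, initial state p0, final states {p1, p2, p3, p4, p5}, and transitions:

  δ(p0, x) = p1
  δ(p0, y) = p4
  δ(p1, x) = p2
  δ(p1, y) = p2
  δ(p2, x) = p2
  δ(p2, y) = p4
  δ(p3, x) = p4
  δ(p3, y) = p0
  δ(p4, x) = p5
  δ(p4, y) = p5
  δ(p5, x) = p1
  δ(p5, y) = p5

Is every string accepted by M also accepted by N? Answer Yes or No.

Yes

Exploring the product automaton M × N from the start pair (A, p0), following both machines on each input symbol, reaches 15 state pairs: (A, p0), (A, p1), (D, p4), (A, p2), (D, p2), (C, p5), (B, p5), (C, p2), (B, p4), (B, p1), (D, p5), (C, p1), (A, p5), (B, p2), (A, p4).
M accepts in {D} and N accepts in {p1, p2, p3, p4, p5}. The reachable pairs whose M-component is accepting are (D, p4), (D, p2), (D, p5); in each of them the N-component is accepting too, so the product for L(M) \ L(N) (M-component accepting, N-component rejecting) has no reachable accepting pair and the difference is empty.
Hence every string in L(M) is also in L(N).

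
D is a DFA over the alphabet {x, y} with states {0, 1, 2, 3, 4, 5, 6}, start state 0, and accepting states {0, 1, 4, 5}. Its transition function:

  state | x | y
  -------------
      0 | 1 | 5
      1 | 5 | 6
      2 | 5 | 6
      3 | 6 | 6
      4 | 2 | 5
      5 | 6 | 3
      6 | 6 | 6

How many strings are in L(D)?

The useful subgraph on states {0, 1, 5} is acyclic, so L(D) is finite; the longest accepting path visits 3 useful states, giving maximum string length 2.
Counting accepting paths from 0 by length: 1 of length 0, 2 of length 1, 1 of length 2. Total 4.

4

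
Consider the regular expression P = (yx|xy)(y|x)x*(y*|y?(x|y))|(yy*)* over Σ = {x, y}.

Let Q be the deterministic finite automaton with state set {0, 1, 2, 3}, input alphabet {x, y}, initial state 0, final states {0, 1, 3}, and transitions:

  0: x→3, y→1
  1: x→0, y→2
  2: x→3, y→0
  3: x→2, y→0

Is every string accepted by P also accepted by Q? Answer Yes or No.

No

The string yy is in L(P) but not in L(Q).
So L(P) ⊄ L(Q).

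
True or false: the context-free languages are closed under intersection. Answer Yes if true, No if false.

No

{aⁿbⁿcᵐ : m,n≥0} and {aᵐbⁿcⁿ : m,n≥0} are both context-free, but their intersection {aⁿbⁿcⁿ : n≥0} is not (pumping lemma).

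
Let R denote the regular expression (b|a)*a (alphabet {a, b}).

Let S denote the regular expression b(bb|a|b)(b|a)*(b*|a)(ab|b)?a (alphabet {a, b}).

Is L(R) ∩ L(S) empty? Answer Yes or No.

No

The string baa is accepted by both R and S.
Hence L(R) ∩ L(S) ≠ ∅.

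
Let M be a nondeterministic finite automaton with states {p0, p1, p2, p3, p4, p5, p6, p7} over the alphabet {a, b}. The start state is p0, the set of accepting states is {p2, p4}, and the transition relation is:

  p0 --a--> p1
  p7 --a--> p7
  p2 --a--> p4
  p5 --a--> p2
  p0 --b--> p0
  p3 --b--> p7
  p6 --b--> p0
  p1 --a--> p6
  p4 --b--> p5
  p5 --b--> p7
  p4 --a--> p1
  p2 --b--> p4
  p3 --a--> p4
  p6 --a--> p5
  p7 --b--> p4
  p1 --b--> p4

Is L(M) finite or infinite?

infinite

State p0 is reachable from the start and can reach an accepting state, and it lies on the cycle p0 → p0.
Traversing that cycle any number of times yields accepted strings of unbounded length, so the language is infinite.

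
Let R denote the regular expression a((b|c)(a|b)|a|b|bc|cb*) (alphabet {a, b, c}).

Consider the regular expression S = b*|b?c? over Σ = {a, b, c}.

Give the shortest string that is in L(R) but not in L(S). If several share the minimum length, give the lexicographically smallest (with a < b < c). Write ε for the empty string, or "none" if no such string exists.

The string aa is accepted by R but not by S.
No shorter string lies in the difference, and aa is the lexicographically first length-2 string in L(R) \ L(S).

aa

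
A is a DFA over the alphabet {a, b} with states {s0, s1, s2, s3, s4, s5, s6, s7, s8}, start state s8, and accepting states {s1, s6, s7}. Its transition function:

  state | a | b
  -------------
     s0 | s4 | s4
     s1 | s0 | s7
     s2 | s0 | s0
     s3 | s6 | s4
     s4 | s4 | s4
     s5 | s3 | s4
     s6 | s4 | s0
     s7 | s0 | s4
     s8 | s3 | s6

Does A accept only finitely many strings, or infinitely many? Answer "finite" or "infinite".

finite

The useful states (reachable from s8 and able to reach an accepting state) are {s3, s6, s8}.
Restricted to these states the transition graph has no cycle, so every accepting path has bounded length and L is finite.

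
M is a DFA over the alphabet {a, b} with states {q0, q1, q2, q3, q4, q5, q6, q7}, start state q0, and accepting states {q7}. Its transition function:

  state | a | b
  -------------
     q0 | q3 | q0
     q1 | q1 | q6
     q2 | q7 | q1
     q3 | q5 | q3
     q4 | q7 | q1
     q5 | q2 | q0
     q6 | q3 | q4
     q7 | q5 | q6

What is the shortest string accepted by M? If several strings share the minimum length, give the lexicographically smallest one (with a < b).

aaaa

A breadth-first search from q0 reaches an accepting state first via the path q0 → q3 → q5 → q2 → q7 on input aaaa.
No string of length < 4 is accepted (BFS exhausts all shorter strings without reaching an accepting state), and aaaa is the lexicographically least accepting string of length 4.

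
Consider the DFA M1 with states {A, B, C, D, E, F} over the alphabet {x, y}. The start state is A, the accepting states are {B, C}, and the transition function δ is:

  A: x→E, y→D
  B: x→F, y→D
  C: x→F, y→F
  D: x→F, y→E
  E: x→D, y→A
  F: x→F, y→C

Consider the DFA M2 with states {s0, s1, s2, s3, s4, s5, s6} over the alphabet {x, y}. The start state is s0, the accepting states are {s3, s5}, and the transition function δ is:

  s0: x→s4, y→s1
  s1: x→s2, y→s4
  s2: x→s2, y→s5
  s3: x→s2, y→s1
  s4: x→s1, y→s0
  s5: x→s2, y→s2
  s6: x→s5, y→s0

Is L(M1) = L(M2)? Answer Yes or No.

Yes

Exploring the product automaton M1 × M2 from the start pair (A, s0), following both machines on each input symbol, reaches 5 state pairs: (A, s0), (E, s4), (D, s1), (F, s2), (C, s5).
M1 accepts in {B, C} and M2 accepts in {s3, s5}. In every reachable pair the two components are either both accepting — (C, s5) — or both non-accepting, so no string is accepted by exactly one of the machines: L(M1) \ L(M2) and L(M2) \ L(M1) are both empty.
Hence every string is accepted by M1 iff it is accepted by M2, and the two languages coincide.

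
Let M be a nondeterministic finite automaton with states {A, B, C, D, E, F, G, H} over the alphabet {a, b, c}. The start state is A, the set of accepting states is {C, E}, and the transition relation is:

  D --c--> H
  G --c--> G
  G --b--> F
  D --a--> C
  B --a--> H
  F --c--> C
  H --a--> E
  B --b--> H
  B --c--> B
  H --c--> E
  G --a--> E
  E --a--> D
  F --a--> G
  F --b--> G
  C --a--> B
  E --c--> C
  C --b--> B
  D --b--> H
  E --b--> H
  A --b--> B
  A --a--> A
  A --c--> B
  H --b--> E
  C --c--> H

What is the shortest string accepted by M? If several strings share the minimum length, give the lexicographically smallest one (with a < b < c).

A breadth-first search from A reaches an accepting state first via the path A → B → H → E on input baa.
No string of length < 3 is accepted (BFS exhausts all shorter strings without reaching an accepting state), and baa is the lexicographically least accepting string of length 3.

baa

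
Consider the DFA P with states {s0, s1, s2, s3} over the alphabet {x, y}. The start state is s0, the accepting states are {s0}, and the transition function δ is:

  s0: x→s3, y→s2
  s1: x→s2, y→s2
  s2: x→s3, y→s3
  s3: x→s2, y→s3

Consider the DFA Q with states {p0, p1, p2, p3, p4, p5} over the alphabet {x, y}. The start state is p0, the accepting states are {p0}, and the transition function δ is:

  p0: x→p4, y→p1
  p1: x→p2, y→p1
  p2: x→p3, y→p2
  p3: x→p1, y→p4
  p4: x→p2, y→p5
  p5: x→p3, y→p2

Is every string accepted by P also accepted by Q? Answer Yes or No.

Exploring the product automaton P × Q from the start pair (s0, p0), following both machines on each input symbol, reaches 9 state pairs: (s0, p0), (s3, p4), (s2, p1), (s2, p2), (s3, p5), (s3, p2), (s3, p1), (s3, p3), (s2, p3).
P accepts in {s0} and Q accepts in {p0}. The reachable pairs whose P-component is accepting are (s0, p0); in each of them the Q-component is accepting too, so the product for L(P) \ L(Q) (P-component accepting, Q-component rejecting) has no reachable accepting pair and the difference is empty.
Hence every string in L(P) is also in L(Q).

Yes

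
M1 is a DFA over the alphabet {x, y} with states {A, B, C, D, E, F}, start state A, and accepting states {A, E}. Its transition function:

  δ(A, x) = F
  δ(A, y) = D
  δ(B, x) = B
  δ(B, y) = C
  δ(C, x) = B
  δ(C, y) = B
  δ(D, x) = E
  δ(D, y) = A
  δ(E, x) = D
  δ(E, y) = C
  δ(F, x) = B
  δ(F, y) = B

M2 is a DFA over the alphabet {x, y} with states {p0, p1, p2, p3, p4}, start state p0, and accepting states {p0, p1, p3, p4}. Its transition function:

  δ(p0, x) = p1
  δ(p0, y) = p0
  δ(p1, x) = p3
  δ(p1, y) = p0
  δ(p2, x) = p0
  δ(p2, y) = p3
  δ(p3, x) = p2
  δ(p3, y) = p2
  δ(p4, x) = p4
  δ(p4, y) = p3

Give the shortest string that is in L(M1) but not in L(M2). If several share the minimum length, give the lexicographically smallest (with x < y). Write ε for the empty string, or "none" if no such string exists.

yxxx

The string yxxx is accepted by M1 but not by M2.
No shorter string lies in the difference, and yxxx is the lexicographically first length-4 string in L(M1) \ L(M2).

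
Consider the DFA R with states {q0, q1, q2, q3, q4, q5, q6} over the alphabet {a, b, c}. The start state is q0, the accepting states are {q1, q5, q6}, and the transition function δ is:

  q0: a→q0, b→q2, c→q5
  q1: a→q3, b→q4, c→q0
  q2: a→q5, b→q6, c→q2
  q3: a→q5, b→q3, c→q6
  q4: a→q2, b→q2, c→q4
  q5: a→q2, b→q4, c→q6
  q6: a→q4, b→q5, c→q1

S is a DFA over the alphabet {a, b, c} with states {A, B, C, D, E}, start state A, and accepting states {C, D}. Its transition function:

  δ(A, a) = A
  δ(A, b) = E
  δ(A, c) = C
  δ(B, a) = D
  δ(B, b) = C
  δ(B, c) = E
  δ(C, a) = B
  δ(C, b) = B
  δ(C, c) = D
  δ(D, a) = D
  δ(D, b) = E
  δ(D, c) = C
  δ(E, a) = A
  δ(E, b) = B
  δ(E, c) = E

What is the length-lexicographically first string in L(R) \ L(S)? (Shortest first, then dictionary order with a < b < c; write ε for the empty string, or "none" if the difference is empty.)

ba

The string ba is accepted by R but not by S.
No shorter string lies in the difference, and ba is the lexicographically first length-2 string in L(R) \ L(S).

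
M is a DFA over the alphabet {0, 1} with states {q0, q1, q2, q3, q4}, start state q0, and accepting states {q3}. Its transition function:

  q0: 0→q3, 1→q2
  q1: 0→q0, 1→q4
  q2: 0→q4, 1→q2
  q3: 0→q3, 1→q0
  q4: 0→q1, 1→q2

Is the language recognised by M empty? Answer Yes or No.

The string 0 is accepted: the run q0 → q3 ends in the accepting state q3.
Since at least one string is accepted, L(M) is not empty.

No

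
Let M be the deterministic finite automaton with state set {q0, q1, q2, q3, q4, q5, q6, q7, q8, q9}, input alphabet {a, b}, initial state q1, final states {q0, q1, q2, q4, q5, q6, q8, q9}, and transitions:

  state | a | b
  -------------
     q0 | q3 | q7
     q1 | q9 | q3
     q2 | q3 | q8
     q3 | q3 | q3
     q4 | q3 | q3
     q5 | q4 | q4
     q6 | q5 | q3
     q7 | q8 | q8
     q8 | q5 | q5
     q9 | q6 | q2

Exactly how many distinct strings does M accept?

The useful subgraph on states {q1, q2, q4, q5, q6, q8, q9} is acyclic, so L(M) is finite; the longest accepting path visits 6 useful states, giving maximum string length 5.
Counting accepting paths from q1 by length: 1 of length 0, 1 of length 1, 2 of length 2, 2 of length 3, 4 of length 4, 4 of length 5. Total 14.

14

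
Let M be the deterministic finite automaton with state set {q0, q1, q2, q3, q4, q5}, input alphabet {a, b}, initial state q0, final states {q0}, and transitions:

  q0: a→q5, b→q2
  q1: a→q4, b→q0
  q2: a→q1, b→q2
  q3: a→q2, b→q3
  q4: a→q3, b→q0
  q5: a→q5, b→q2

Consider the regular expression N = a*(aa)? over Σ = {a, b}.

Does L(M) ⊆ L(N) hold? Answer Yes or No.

No

The string bab is in L(M) but not in L(N).
So L(M) ⊄ L(N).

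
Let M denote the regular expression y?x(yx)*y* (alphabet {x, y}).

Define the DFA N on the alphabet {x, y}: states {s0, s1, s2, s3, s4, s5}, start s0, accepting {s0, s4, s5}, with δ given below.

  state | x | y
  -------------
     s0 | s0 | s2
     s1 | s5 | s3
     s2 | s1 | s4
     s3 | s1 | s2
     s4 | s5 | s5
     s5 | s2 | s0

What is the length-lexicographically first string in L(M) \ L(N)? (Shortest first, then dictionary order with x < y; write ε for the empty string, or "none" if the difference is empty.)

The string xy is accepted by M but not by N.
No shorter string lies in the difference, and xy is the lexicographically first length-2 string in L(M) \ L(N).

xy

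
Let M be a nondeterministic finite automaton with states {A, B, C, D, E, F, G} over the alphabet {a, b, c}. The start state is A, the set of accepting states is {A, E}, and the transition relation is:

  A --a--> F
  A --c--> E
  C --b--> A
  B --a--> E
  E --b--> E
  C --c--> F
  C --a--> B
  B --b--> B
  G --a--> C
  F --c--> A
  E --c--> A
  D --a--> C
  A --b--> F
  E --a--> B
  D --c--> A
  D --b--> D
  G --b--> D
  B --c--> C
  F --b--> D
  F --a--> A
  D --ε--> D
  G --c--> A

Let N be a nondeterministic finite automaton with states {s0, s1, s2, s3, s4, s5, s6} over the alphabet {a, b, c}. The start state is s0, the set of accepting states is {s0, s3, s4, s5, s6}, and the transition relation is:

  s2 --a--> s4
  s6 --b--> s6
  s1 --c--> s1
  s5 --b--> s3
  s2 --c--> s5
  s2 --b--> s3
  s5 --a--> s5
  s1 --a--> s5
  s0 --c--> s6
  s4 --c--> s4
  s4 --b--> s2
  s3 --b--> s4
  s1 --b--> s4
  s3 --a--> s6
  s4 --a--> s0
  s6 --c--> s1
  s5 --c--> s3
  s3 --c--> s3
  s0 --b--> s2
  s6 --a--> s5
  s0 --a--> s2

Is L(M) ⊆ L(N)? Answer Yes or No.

No

The string cc is in L(M) but not in L(N).
So L(M) ⊄ L(N).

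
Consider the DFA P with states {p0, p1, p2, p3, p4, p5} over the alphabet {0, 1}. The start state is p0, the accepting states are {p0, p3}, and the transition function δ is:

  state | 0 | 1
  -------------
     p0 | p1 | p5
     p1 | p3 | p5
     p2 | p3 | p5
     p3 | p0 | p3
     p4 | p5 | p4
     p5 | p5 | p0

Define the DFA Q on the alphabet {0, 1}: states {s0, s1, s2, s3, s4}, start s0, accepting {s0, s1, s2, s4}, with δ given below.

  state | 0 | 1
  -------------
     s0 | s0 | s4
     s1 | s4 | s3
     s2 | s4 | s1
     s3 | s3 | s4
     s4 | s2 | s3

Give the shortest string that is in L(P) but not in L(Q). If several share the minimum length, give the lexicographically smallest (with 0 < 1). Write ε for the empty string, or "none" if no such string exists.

The string 11 is accepted by P but not by Q.
No shorter string lies in the difference, and 11 is the lexicographically first length-2 string in L(P) \ L(Q).

11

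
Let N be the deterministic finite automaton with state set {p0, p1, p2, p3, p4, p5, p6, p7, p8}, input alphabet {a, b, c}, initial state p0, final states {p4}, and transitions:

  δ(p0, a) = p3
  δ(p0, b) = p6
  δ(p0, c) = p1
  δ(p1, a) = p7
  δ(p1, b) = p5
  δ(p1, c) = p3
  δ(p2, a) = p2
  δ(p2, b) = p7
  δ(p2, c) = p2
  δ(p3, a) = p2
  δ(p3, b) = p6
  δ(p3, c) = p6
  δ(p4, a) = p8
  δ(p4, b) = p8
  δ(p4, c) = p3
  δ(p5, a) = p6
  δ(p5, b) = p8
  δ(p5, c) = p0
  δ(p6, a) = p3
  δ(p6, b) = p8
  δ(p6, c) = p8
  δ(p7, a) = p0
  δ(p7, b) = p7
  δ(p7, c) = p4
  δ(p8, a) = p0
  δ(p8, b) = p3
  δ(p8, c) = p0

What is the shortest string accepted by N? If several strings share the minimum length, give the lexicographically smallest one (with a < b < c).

cac

A breadth-first search from p0 reaches an accepting state first via the path p0 → p1 → p7 → p4 on input cac.
No string of length < 3 is accepted (BFS exhausts all shorter strings without reaching an accepting state), and cac is the lexicographically least accepting string of length 3.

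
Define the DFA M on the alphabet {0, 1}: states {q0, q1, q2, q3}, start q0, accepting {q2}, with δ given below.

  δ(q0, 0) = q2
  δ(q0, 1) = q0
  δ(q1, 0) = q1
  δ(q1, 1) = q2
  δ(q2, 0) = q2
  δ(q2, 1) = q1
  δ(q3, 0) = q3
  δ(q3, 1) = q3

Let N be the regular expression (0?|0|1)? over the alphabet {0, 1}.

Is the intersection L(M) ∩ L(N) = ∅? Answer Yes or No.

No

The string 0 is accepted by both M and N.
Hence L(M) ∩ L(N) ≠ ∅.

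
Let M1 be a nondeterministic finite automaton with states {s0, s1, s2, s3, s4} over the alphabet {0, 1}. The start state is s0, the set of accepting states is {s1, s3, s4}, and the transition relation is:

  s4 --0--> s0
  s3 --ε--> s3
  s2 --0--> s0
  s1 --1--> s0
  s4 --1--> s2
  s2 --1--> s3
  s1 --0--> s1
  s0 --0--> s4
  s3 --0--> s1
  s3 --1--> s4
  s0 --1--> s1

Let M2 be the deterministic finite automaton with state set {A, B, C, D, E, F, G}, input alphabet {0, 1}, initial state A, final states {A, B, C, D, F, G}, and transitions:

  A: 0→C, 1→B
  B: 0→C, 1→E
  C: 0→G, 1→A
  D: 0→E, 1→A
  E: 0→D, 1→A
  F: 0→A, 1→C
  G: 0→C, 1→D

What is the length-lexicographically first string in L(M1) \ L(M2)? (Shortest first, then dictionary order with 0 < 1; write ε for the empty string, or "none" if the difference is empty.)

0010

The string 0010 is accepted by M1 but not by M2.
No shorter string lies in the difference, and 0010 is the lexicographically first length-4 string in L(M1) \ L(M2).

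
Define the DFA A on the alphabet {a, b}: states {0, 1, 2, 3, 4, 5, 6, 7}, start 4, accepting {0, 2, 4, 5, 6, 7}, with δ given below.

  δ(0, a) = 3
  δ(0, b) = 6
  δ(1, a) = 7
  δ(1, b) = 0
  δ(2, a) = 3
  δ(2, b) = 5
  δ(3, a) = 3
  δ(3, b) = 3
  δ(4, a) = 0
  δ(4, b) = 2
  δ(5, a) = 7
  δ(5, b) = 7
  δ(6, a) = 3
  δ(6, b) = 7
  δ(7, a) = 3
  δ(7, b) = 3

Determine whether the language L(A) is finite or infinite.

finite

The useful states (reachable from 4 and able to reach an accepting state) are {0, 2, 4, 5, 6, 7}.
Restricted to these states the transition graph has no cycle, so every accepting path has bounded length and L is finite.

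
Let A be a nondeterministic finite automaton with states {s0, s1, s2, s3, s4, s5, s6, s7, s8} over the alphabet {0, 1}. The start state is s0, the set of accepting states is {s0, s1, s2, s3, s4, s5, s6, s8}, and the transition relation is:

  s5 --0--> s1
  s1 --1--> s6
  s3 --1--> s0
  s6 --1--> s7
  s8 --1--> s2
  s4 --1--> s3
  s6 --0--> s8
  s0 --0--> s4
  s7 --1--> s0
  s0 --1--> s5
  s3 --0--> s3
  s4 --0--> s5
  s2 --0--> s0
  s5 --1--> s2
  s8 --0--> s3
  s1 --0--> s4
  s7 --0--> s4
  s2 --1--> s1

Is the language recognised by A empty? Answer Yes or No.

The empty string ε is accepted: the run s0 ends in the accepting state s0.
Since at least one string is accepted, L(A) is not empty.

No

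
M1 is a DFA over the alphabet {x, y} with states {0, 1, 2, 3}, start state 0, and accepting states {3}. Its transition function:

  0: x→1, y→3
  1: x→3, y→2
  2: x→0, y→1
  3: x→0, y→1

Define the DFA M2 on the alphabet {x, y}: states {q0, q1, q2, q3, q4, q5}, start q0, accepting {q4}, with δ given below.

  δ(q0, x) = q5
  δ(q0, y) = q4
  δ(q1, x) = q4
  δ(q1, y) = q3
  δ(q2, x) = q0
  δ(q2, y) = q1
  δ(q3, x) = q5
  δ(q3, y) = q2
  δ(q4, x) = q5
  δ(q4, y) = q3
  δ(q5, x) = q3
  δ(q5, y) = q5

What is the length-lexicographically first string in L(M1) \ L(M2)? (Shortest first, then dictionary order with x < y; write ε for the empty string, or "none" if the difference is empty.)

The string xx is accepted by M1 but not by M2.
No shorter string lies in the difference, and xx is the lexicographically first length-2 string in L(M1) \ L(M2).

xx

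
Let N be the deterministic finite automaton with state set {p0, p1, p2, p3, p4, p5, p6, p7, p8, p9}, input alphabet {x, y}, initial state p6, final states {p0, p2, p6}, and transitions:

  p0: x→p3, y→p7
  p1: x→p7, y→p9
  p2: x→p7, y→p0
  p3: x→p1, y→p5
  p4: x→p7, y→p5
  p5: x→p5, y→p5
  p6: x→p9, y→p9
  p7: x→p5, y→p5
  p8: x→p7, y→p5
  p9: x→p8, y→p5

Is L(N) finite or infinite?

The useful states (reachable from p6 and able to reach an accepting state) are {p6}.
Restricted to these states the transition graph has no cycle, so every accepting path has bounded length and L is finite.

finite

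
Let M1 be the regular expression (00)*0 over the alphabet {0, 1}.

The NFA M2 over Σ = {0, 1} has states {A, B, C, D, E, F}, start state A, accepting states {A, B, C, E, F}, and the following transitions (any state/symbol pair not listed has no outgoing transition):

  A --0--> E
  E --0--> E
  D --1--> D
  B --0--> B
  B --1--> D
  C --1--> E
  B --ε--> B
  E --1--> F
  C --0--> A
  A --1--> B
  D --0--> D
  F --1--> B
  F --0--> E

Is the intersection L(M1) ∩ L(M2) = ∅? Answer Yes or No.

The string 0 is accepted by both M1 and M2.
Hence L(M1) ∩ L(M2) ≠ ∅.

No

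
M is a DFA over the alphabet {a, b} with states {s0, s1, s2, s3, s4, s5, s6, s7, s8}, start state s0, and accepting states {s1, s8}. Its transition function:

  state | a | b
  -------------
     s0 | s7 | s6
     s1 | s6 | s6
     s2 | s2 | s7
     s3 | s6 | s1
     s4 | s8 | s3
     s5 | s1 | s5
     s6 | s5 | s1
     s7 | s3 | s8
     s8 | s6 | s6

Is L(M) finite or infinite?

infinite

State s6 is reachable from the start and can reach an accepting state, and it lies on the cycle s6 → s1 → s6.
Traversing that cycle any number of times yields accepted strings of unbounded length, so the language is infinite.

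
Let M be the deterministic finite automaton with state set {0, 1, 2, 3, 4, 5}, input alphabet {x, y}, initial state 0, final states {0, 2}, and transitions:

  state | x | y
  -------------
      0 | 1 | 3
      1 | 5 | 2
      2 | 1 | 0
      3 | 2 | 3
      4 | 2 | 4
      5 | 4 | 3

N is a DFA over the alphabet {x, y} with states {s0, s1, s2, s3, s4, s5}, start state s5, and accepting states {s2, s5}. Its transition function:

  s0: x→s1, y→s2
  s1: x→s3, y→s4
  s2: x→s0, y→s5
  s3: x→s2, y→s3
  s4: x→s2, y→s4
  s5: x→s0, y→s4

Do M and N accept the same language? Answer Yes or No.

Exploring the product automaton M × N from the start pair (0, s5), following both machines on each input symbol, reaches 6 state pairs: (0, s5), (1, s0), (3, s4), (5, s1), (2, s2), (4, s3).
M accepts in {0, 2} and N accepts in {s2, s5}. In every reachable pair the two components are either both accepting — (0, s5), (2, s2) — or both non-accepting, so no string is accepted by exactly one of the machines: L(M) \ L(N) and L(N) \ L(M) are both empty.
Hence every string is accepted by M iff it is accepted by N, and the two languages coincide.

Yes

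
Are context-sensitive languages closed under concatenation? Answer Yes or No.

With disjoint nonterminals (and terminals first replaced by fresh nonterminal copies so contexts cannot straddle the boundary), S → S₁S₂ added to two noncontracting grammars is noncontracting and generates L₁L₂; equivalently an LBA guesses the split point and checks each part in place.
So the context-sensitive languages are closed under concatenation.

Yes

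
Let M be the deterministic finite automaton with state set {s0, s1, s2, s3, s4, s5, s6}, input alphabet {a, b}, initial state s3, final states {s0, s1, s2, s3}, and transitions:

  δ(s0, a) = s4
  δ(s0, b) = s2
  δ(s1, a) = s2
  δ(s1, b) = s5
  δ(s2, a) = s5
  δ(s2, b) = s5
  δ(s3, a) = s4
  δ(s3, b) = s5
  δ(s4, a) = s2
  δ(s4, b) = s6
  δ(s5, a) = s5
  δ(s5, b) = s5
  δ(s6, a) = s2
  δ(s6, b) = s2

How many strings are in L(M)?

4

The useful subgraph on states {s2, s3, s4, s6} is acyclic, so L(M) is finite; the longest accepting path visits 4 useful states, giving maximum string length 3.
Counting accepting paths from s3 by length: 1 of length 0, 1 of length 2, 2 of length 3. Total 4.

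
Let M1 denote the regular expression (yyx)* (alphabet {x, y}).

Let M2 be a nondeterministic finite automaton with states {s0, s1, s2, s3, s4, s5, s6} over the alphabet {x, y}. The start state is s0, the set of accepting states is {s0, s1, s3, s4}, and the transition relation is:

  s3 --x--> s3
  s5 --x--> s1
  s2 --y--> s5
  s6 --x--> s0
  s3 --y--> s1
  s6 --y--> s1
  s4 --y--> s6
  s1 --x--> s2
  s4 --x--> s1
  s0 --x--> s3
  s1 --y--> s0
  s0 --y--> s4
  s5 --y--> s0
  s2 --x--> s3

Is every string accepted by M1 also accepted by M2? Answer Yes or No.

Yes

Converting the expression M1 to a DFA (subset construction, then merging equivalent states) gives the minimal DFA with states {r0, r1, r2, r3}, start state r0, accepting states {r0} and transitions r0: x→r1, y→r2; r1: x→r1, y→r1; r2: x→r1, y→r3; r3: x→r0, y→r1.
Exploring the product automaton M1 × M2 from the start pair (r0, s0), following both machines on each input symbol, reaches 10 state pairs: (r0, s0), (r1, s3), (r2, s4), (r1, s1), (r3, s6), (r1, s2), (r1, s0), (r1, s5), (r1, s4), (r1, s6).
M1 accepts in {r0} and M2 accepts in {s0, s1, s3, s4}. The reachable pairs whose M1-component is accepting are (r0, s0); in each of them the M2-component is accepting too, so the product for L(M1) \ L(M2) (M1-component accepting, M2-component rejecting) has no reachable accepting pair and the difference is empty.
Hence every string in L(M1) is also in L(M2).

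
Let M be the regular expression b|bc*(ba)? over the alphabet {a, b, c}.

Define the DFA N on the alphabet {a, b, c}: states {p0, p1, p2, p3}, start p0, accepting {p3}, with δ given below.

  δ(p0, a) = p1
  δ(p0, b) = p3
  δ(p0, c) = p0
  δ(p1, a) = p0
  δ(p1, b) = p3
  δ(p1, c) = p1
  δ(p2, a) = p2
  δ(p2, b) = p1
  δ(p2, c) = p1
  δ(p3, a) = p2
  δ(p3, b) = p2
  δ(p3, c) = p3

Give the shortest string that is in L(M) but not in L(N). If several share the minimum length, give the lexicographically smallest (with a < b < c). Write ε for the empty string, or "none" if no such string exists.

bba

The string bba is accepted by M but not by N.
No shorter string lies in the difference, and bba is the lexicographically first length-3 string in L(M) \ L(N).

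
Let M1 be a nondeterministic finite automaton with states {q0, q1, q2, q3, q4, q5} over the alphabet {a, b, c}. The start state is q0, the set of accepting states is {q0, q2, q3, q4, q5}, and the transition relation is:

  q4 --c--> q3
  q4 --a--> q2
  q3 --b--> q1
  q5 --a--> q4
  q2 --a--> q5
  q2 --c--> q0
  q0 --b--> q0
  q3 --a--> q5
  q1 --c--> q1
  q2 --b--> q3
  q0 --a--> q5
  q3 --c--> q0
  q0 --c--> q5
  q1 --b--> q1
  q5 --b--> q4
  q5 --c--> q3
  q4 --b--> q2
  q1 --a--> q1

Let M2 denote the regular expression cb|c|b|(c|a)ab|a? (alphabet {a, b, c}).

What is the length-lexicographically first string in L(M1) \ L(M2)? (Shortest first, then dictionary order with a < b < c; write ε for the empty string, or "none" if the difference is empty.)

aa

The string aa is accepted by M1 but not by M2.
No shorter string lies in the difference, and aa is the lexicographically first length-2 string in L(M1) \ L(M2).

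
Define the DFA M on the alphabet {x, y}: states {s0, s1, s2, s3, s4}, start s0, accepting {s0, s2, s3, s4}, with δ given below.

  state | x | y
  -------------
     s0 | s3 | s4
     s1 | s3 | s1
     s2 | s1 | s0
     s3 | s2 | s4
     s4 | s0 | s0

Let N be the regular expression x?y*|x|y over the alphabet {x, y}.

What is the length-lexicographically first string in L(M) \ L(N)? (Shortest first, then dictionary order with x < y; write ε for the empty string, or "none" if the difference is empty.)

The string xx is accepted by M but not by N.
No shorter string lies in the difference, and xx is the lexicographically first length-2 string in L(M) \ L(N).

xx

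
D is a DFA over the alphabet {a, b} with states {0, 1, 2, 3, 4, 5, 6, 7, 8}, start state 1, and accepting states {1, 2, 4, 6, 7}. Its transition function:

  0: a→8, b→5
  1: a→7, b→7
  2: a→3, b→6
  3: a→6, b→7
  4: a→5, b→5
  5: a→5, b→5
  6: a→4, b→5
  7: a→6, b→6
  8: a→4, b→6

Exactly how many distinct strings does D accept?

11

The useful subgraph on states {1, 4, 6, 7} is acyclic, so L(D) is finite; the longest accepting path visits 4 useful states, giving maximum string length 3.
Counting accepting paths from 1 by length: 1 of length 0, 2 of length 1, 4 of length 2, 4 of length 3. Total 11.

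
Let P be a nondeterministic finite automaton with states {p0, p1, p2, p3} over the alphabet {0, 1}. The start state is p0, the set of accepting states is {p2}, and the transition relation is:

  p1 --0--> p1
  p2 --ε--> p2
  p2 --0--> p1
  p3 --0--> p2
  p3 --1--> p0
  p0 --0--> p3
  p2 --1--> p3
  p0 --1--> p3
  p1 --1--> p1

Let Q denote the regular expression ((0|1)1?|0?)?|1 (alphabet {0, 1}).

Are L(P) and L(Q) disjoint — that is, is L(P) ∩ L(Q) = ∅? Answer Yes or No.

Converting the expression Q to a DFA (subset construction, then merging equivalent states) gives the minimal DFA with states {q0, q1, q2, q3}, start state q0, accepting states {q0, q1, q3} and transitions q0: 0→q1, 1→q1; q1: 0→q2, 1→q3; q2: 0→q2, 1→q2; q3: 0→q2, 1→q2.
Exploring the product automaton P × Q from the start pair (p0, q0), following both machines on each input symbol, reaches 7 state pairs: (p0, q0), (p3, q1), (p2, q2), (p0, q3), (p1, q2), (p3, q2), (p0, q2).
P accepts in {p2} and Q accepts in {q0, q1, q3}; no reachable pair has both components accepting, so no string drives both machines to acceptance simultaneously and L(P) ∩ L(Q) = ∅.
So no string is accepted by both, and the intersection is empty.

Yes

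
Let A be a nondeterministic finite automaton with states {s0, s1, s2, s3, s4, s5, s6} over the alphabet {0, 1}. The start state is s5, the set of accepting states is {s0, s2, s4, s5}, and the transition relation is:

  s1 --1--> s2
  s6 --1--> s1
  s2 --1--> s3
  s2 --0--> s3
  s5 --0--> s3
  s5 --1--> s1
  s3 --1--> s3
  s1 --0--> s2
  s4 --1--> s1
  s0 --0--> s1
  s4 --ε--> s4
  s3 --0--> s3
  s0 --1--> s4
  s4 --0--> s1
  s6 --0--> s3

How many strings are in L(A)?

3

The useful subgraph on states {s1, s2, s5} is acyclic, so L(A) is finite; the longest accepting path visits 3 useful states, giving maximum string length 2.
Counting accepting paths from s5 by length: 1 of length 0, 2 of length 2. Total 3.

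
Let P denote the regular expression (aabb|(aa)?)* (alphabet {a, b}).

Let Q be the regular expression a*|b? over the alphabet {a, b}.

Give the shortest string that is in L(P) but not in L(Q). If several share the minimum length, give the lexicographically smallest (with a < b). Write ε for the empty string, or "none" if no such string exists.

The string aabb is accepted by P but not by Q.
No shorter string lies in the difference, and aabb is the lexicographically first length-4 string in L(P) \ L(Q).

aabb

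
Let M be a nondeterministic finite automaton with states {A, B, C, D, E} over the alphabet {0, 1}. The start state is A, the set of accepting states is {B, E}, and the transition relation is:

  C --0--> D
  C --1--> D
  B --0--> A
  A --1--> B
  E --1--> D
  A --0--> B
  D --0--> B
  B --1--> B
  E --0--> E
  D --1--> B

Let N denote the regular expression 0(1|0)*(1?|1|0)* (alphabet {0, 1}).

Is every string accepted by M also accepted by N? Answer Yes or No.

No

The string 1 is in L(M) but not in L(N).
So L(M) ⊄ L(N).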